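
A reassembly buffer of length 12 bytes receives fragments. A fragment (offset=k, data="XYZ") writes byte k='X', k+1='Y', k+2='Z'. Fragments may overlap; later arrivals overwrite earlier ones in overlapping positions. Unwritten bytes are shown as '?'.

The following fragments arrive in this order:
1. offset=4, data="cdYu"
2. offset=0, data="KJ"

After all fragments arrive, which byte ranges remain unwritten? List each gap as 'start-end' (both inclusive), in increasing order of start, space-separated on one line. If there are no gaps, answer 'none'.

Fragment 1: offset=4 len=4
Fragment 2: offset=0 len=2
Gaps: 2-3 8-11

Answer: 2-3 8-11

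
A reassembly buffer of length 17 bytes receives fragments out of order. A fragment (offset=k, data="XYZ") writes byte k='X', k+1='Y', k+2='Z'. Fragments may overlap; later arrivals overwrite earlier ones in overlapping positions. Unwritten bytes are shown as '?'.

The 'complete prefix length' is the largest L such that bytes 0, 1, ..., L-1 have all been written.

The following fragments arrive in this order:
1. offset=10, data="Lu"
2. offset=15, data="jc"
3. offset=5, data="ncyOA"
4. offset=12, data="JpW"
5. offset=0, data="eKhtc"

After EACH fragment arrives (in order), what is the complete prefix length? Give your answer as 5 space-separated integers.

Fragment 1: offset=10 data="Lu" -> buffer=??????????Lu????? -> prefix_len=0
Fragment 2: offset=15 data="jc" -> buffer=??????????Lu???jc -> prefix_len=0
Fragment 3: offset=5 data="ncyOA" -> buffer=?????ncyOALu???jc -> prefix_len=0
Fragment 4: offset=12 data="JpW" -> buffer=?????ncyOALuJpWjc -> prefix_len=0
Fragment 5: offset=0 data="eKhtc" -> buffer=eKhtcncyOALuJpWjc -> prefix_len=17

Answer: 0 0 0 0 17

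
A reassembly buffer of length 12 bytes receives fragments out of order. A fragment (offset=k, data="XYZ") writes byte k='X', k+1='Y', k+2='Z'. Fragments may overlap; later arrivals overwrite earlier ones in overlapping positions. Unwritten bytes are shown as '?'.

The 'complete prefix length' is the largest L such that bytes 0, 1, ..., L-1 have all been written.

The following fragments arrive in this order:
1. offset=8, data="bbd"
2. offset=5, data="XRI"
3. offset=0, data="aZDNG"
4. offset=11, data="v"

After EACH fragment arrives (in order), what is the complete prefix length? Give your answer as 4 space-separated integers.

Answer: 0 0 11 12

Derivation:
Fragment 1: offset=8 data="bbd" -> buffer=????????bbd? -> prefix_len=0
Fragment 2: offset=5 data="XRI" -> buffer=?????XRIbbd? -> prefix_len=0
Fragment 3: offset=0 data="aZDNG" -> buffer=aZDNGXRIbbd? -> prefix_len=11
Fragment 4: offset=11 data="v" -> buffer=aZDNGXRIbbdv -> prefix_len=12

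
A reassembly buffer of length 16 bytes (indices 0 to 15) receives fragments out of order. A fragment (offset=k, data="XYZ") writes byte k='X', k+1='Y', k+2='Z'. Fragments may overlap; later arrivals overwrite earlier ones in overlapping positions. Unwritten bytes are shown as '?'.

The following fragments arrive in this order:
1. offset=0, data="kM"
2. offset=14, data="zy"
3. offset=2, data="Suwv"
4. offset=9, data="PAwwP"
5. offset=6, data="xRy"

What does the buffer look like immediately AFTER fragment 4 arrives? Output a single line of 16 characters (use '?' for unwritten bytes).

Fragment 1: offset=0 data="kM" -> buffer=kM??????????????
Fragment 2: offset=14 data="zy" -> buffer=kM????????????zy
Fragment 3: offset=2 data="Suwv" -> buffer=kMSuwv????????zy
Fragment 4: offset=9 data="PAwwP" -> buffer=kMSuwv???PAwwPzy

Answer: kMSuwv???PAwwPzy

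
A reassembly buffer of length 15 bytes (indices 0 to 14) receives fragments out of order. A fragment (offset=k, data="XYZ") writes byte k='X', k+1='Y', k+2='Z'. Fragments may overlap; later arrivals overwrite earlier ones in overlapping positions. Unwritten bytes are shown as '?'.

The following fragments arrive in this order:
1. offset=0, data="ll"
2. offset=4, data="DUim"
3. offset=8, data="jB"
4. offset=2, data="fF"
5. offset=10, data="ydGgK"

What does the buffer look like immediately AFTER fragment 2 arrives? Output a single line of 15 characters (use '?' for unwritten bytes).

Answer: ll??DUim???????

Derivation:
Fragment 1: offset=0 data="ll" -> buffer=ll?????????????
Fragment 2: offset=4 data="DUim" -> buffer=ll??DUim???????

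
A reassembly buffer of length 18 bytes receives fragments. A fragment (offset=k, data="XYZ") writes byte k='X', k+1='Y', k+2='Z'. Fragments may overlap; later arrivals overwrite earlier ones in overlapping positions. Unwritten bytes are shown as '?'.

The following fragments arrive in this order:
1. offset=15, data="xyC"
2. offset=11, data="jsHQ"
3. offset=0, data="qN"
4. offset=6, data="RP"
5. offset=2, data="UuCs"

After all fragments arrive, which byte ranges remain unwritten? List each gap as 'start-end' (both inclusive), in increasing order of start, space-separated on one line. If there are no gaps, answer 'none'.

Fragment 1: offset=15 len=3
Fragment 2: offset=11 len=4
Fragment 3: offset=0 len=2
Fragment 4: offset=6 len=2
Fragment 5: offset=2 len=4
Gaps: 8-10

Answer: 8-10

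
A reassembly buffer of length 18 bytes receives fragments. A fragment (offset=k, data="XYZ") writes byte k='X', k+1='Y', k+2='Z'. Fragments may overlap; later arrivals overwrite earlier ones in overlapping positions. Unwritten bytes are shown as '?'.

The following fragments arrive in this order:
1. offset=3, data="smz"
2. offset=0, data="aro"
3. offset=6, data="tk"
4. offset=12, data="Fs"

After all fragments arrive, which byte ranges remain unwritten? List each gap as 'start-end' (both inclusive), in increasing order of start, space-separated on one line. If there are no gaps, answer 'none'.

Fragment 1: offset=3 len=3
Fragment 2: offset=0 len=3
Fragment 3: offset=6 len=2
Fragment 4: offset=12 len=2
Gaps: 8-11 14-17

Answer: 8-11 14-17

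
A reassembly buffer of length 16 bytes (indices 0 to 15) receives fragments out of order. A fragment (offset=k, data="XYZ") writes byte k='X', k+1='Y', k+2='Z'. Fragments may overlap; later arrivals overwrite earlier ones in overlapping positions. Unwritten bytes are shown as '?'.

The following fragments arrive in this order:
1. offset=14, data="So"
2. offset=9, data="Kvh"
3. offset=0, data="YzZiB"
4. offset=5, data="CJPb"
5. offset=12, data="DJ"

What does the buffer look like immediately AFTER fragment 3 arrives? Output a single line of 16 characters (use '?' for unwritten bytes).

Fragment 1: offset=14 data="So" -> buffer=??????????????So
Fragment 2: offset=9 data="Kvh" -> buffer=?????????Kvh??So
Fragment 3: offset=0 data="YzZiB" -> buffer=YzZiB????Kvh??So

Answer: YzZiB????Kvh??So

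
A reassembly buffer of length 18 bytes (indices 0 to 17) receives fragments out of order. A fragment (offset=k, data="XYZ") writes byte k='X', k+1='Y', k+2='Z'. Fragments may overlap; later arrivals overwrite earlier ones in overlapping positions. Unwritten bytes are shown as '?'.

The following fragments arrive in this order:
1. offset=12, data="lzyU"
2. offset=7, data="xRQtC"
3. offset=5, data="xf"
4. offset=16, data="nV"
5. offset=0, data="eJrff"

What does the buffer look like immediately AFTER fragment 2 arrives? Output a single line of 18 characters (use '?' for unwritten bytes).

Answer: ???????xRQtClzyU??

Derivation:
Fragment 1: offset=12 data="lzyU" -> buffer=????????????lzyU??
Fragment 2: offset=7 data="xRQtC" -> buffer=???????xRQtClzyU??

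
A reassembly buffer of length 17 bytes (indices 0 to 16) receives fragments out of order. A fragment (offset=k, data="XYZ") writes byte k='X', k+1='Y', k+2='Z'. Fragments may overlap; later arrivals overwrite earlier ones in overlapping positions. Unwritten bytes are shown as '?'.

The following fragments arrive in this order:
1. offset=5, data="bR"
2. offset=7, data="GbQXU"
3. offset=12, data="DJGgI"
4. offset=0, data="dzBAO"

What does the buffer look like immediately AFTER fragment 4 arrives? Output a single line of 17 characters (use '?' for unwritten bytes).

Answer: dzBAObRGbQXUDJGgI

Derivation:
Fragment 1: offset=5 data="bR" -> buffer=?????bR??????????
Fragment 2: offset=7 data="GbQXU" -> buffer=?????bRGbQXU?????
Fragment 3: offset=12 data="DJGgI" -> buffer=?????bRGbQXUDJGgI
Fragment 4: offset=0 data="dzBAO" -> buffer=dzBAObRGbQXUDJGgI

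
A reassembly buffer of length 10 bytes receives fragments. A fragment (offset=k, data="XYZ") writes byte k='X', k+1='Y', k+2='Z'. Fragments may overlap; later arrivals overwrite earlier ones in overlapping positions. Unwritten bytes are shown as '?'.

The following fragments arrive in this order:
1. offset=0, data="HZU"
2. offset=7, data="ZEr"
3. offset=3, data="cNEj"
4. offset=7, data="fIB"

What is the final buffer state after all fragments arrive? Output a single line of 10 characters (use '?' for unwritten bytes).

Fragment 1: offset=0 data="HZU" -> buffer=HZU???????
Fragment 2: offset=7 data="ZEr" -> buffer=HZU????ZEr
Fragment 3: offset=3 data="cNEj" -> buffer=HZUcNEjZEr
Fragment 4: offset=7 data="fIB" -> buffer=HZUcNEjfIB

Answer: HZUcNEjfIB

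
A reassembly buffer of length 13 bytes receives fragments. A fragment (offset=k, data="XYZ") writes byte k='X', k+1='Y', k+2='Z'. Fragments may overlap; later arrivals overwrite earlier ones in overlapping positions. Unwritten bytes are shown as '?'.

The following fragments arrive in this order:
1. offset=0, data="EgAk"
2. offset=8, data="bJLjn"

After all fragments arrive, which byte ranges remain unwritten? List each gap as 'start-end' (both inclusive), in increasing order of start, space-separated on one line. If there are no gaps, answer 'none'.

Fragment 1: offset=0 len=4
Fragment 2: offset=8 len=5
Gaps: 4-7

Answer: 4-7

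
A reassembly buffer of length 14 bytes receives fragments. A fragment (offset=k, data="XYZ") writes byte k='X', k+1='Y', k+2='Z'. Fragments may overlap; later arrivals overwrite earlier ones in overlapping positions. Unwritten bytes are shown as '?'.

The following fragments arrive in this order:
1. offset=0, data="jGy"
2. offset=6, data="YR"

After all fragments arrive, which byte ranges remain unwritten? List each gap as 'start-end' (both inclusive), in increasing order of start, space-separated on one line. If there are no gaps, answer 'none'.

Answer: 3-5 8-13

Derivation:
Fragment 1: offset=0 len=3
Fragment 2: offset=6 len=2
Gaps: 3-5 8-13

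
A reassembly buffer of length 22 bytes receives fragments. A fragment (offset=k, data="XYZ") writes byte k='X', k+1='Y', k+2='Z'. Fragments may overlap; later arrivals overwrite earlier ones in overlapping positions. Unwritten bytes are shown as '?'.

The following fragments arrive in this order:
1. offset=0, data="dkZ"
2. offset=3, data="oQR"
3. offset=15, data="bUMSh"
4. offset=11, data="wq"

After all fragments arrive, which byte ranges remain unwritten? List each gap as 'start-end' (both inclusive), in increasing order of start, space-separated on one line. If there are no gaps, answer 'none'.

Answer: 6-10 13-14 20-21

Derivation:
Fragment 1: offset=0 len=3
Fragment 2: offset=3 len=3
Fragment 3: offset=15 len=5
Fragment 4: offset=11 len=2
Gaps: 6-10 13-14 20-21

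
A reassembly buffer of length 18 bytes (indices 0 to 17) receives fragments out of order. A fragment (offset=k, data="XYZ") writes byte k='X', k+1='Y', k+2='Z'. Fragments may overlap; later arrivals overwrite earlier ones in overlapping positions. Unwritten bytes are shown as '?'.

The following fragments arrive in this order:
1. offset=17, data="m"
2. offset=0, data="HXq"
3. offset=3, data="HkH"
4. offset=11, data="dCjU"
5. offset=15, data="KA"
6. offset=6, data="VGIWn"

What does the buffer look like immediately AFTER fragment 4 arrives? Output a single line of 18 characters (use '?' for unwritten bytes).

Fragment 1: offset=17 data="m" -> buffer=?????????????????m
Fragment 2: offset=0 data="HXq" -> buffer=HXq??????????????m
Fragment 3: offset=3 data="HkH" -> buffer=HXqHkH???????????m
Fragment 4: offset=11 data="dCjU" -> buffer=HXqHkH?????dCjU??m

Answer: HXqHkH?????dCjU??m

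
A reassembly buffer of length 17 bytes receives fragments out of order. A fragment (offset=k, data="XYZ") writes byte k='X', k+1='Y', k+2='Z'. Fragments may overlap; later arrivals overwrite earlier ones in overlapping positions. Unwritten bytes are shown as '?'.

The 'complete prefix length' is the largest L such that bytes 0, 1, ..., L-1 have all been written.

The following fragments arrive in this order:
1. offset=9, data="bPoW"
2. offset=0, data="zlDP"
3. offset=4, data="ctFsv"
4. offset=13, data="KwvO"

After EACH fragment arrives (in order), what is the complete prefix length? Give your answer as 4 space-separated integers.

Fragment 1: offset=9 data="bPoW" -> buffer=?????????bPoW???? -> prefix_len=0
Fragment 2: offset=0 data="zlDP" -> buffer=zlDP?????bPoW???? -> prefix_len=4
Fragment 3: offset=4 data="ctFsv" -> buffer=zlDPctFsvbPoW???? -> prefix_len=13
Fragment 4: offset=13 data="KwvO" -> buffer=zlDPctFsvbPoWKwvO -> prefix_len=17

Answer: 0 4 13 17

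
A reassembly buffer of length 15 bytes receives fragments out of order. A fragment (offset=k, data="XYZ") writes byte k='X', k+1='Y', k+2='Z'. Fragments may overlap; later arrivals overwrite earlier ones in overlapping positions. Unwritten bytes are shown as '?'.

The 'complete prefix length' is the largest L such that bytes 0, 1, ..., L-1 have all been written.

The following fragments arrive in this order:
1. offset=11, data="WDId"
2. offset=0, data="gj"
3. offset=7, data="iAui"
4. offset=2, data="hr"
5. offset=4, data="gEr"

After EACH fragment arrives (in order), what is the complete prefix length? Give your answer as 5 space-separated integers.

Answer: 0 2 2 4 15

Derivation:
Fragment 1: offset=11 data="WDId" -> buffer=???????????WDId -> prefix_len=0
Fragment 2: offset=0 data="gj" -> buffer=gj?????????WDId -> prefix_len=2
Fragment 3: offset=7 data="iAui" -> buffer=gj?????iAuiWDId -> prefix_len=2
Fragment 4: offset=2 data="hr" -> buffer=gjhr???iAuiWDId -> prefix_len=4
Fragment 5: offset=4 data="gEr" -> buffer=gjhrgEriAuiWDId -> prefix_len=15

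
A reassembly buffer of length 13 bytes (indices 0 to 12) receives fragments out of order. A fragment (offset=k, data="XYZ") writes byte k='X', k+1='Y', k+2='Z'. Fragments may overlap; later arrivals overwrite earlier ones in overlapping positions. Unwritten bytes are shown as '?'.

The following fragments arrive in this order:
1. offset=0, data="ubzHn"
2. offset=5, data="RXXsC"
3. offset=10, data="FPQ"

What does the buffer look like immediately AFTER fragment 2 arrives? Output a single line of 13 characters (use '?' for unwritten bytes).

Fragment 1: offset=0 data="ubzHn" -> buffer=ubzHn????????
Fragment 2: offset=5 data="RXXsC" -> buffer=ubzHnRXXsC???

Answer: ubzHnRXXsC???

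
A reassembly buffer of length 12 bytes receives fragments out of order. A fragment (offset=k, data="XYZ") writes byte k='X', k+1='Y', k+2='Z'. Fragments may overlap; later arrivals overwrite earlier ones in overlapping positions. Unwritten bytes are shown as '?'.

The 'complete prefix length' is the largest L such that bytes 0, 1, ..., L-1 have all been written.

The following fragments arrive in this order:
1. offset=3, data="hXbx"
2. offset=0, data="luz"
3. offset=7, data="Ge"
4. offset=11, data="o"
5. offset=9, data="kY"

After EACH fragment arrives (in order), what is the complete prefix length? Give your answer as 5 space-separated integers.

Fragment 1: offset=3 data="hXbx" -> buffer=???hXbx????? -> prefix_len=0
Fragment 2: offset=0 data="luz" -> buffer=luzhXbx????? -> prefix_len=7
Fragment 3: offset=7 data="Ge" -> buffer=luzhXbxGe??? -> prefix_len=9
Fragment 4: offset=11 data="o" -> buffer=luzhXbxGe??o -> prefix_len=9
Fragment 5: offset=9 data="kY" -> buffer=luzhXbxGekYo -> prefix_len=12

Answer: 0 7 9 9 12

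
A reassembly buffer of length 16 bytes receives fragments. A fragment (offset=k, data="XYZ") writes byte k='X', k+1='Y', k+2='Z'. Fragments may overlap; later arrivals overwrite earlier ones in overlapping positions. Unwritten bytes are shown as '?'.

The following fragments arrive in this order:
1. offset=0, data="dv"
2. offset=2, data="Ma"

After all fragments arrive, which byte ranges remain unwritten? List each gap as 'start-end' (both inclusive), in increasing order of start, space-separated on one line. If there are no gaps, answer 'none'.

Fragment 1: offset=0 len=2
Fragment 2: offset=2 len=2
Gaps: 4-15

Answer: 4-15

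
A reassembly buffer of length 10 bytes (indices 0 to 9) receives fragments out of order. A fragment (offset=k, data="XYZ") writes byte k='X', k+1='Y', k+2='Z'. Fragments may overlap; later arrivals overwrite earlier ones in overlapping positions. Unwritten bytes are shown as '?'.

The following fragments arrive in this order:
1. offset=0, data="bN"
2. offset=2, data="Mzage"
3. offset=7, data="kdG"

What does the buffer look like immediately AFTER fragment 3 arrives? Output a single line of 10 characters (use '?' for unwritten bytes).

Answer: bNMzagekdG

Derivation:
Fragment 1: offset=0 data="bN" -> buffer=bN????????
Fragment 2: offset=2 data="Mzage" -> buffer=bNMzage???
Fragment 3: offset=7 data="kdG" -> buffer=bNMzagekdG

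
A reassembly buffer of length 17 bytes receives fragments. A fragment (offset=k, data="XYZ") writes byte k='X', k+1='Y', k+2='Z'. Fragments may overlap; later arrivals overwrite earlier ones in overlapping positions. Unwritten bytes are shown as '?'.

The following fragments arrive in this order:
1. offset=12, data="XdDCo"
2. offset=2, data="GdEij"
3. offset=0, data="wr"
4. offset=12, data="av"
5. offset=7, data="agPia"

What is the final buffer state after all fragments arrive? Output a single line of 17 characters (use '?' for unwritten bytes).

Answer: wrGdEijagPiaavDCo

Derivation:
Fragment 1: offset=12 data="XdDCo" -> buffer=????????????XdDCo
Fragment 2: offset=2 data="GdEij" -> buffer=??GdEij?????XdDCo
Fragment 3: offset=0 data="wr" -> buffer=wrGdEij?????XdDCo
Fragment 4: offset=12 data="av" -> buffer=wrGdEij?????avDCo
Fragment 5: offset=7 data="agPia" -> buffer=wrGdEijagPiaavDCo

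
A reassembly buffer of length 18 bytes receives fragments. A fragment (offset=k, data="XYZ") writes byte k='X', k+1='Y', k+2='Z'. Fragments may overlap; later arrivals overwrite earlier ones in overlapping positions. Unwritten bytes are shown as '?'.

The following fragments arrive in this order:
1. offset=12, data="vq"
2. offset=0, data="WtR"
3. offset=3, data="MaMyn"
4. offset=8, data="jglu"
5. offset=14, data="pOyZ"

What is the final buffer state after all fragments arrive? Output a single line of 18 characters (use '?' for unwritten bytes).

Answer: WtRMaMynjgluvqpOyZ

Derivation:
Fragment 1: offset=12 data="vq" -> buffer=????????????vq????
Fragment 2: offset=0 data="WtR" -> buffer=WtR?????????vq????
Fragment 3: offset=3 data="MaMyn" -> buffer=WtRMaMyn????vq????
Fragment 4: offset=8 data="jglu" -> buffer=WtRMaMynjgluvq????
Fragment 5: offset=14 data="pOyZ" -> buffer=WtRMaMynjgluvqpOyZ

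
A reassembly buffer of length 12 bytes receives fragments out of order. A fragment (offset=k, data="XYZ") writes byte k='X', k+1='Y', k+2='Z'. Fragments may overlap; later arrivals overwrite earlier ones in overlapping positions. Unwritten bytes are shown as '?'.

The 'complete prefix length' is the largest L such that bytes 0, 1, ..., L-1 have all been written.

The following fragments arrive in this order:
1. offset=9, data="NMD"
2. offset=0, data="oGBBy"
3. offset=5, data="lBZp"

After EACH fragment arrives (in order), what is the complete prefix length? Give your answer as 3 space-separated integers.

Fragment 1: offset=9 data="NMD" -> buffer=?????????NMD -> prefix_len=0
Fragment 2: offset=0 data="oGBBy" -> buffer=oGBBy????NMD -> prefix_len=5
Fragment 3: offset=5 data="lBZp" -> buffer=oGBBylBZpNMD -> prefix_len=12

Answer: 0 5 12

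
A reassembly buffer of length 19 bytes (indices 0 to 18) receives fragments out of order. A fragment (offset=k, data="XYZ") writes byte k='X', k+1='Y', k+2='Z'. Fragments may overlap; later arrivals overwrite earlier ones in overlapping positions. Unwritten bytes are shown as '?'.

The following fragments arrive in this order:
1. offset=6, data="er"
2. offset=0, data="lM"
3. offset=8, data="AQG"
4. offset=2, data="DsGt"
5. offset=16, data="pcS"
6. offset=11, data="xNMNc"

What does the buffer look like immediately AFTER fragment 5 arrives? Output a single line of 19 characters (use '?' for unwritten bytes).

Answer: lMDsGterAQG?????pcS

Derivation:
Fragment 1: offset=6 data="er" -> buffer=??????er???????????
Fragment 2: offset=0 data="lM" -> buffer=lM????er???????????
Fragment 3: offset=8 data="AQG" -> buffer=lM????erAQG????????
Fragment 4: offset=2 data="DsGt" -> buffer=lMDsGterAQG????????
Fragment 5: offset=16 data="pcS" -> buffer=lMDsGterAQG?????pcS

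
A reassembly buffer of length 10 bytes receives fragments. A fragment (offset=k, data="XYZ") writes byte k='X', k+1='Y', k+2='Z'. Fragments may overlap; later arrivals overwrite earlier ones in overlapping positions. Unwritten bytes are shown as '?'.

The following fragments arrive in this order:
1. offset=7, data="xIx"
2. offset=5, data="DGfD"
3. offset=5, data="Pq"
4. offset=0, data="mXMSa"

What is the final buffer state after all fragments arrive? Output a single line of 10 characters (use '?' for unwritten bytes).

Answer: mXMSaPqfDx

Derivation:
Fragment 1: offset=7 data="xIx" -> buffer=???????xIx
Fragment 2: offset=5 data="DGfD" -> buffer=?????DGfDx
Fragment 3: offset=5 data="Pq" -> buffer=?????PqfDx
Fragment 4: offset=0 data="mXMSa" -> buffer=mXMSaPqfDx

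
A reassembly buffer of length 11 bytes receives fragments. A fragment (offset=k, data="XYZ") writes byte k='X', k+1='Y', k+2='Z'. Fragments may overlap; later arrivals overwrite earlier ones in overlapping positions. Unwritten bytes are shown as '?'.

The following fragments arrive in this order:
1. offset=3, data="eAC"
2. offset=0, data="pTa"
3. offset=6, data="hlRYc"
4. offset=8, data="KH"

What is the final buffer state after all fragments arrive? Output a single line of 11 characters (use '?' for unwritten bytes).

Fragment 1: offset=3 data="eAC" -> buffer=???eAC?????
Fragment 2: offset=0 data="pTa" -> buffer=pTaeAC?????
Fragment 3: offset=6 data="hlRYc" -> buffer=pTaeAChlRYc
Fragment 4: offset=8 data="KH" -> buffer=pTaeAChlKHc

Answer: pTaeAChlKHc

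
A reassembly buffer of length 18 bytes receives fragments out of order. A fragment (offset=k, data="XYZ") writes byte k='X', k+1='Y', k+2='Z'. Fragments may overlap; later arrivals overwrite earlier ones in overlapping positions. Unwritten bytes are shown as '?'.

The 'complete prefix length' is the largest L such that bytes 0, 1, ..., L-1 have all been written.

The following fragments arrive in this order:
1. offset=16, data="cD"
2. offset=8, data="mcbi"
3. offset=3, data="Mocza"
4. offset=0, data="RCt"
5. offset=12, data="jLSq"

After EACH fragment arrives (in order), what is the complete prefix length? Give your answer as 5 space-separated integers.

Answer: 0 0 0 12 18

Derivation:
Fragment 1: offset=16 data="cD" -> buffer=????????????????cD -> prefix_len=0
Fragment 2: offset=8 data="mcbi" -> buffer=????????mcbi????cD -> prefix_len=0
Fragment 3: offset=3 data="Mocza" -> buffer=???Moczamcbi????cD -> prefix_len=0
Fragment 4: offset=0 data="RCt" -> buffer=RCtMoczamcbi????cD -> prefix_len=12
Fragment 5: offset=12 data="jLSq" -> buffer=RCtMoczamcbijLSqcD -> prefix_len=18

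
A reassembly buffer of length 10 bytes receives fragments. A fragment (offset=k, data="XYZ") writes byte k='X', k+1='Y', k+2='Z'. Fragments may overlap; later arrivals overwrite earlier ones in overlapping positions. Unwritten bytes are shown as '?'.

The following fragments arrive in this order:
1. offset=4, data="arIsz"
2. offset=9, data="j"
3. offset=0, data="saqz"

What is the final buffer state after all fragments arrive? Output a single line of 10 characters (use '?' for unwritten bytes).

Answer: saqzarIszj

Derivation:
Fragment 1: offset=4 data="arIsz" -> buffer=????arIsz?
Fragment 2: offset=9 data="j" -> buffer=????arIszj
Fragment 3: offset=0 data="saqz" -> buffer=saqzarIszj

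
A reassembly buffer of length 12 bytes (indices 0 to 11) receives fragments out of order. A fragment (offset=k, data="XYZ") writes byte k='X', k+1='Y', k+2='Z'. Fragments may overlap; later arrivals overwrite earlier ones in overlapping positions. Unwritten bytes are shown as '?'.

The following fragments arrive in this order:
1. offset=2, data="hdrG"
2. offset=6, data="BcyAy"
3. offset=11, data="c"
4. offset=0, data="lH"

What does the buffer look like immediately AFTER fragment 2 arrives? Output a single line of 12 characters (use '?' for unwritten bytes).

Answer: ??hdrGBcyAy?

Derivation:
Fragment 1: offset=2 data="hdrG" -> buffer=??hdrG??????
Fragment 2: offset=6 data="BcyAy" -> buffer=??hdrGBcyAy?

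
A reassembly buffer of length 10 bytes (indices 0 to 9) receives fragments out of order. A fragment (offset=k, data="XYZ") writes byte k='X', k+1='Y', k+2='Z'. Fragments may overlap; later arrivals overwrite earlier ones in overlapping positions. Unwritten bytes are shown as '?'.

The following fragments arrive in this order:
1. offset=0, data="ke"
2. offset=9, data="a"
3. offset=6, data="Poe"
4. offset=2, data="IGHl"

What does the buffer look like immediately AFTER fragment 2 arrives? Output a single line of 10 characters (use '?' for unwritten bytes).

Answer: ke???????a

Derivation:
Fragment 1: offset=0 data="ke" -> buffer=ke????????
Fragment 2: offset=9 data="a" -> buffer=ke???????a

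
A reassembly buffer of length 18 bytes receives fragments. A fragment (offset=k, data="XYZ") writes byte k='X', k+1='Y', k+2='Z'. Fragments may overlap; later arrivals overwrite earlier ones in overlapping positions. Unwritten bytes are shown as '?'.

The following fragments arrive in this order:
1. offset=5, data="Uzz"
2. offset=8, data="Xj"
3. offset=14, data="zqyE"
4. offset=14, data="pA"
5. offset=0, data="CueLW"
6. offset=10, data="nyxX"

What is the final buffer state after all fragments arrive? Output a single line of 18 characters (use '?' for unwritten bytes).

Answer: CueLWUzzXjnyxXpAyE

Derivation:
Fragment 1: offset=5 data="Uzz" -> buffer=?????Uzz??????????
Fragment 2: offset=8 data="Xj" -> buffer=?????UzzXj????????
Fragment 3: offset=14 data="zqyE" -> buffer=?????UzzXj????zqyE
Fragment 4: offset=14 data="pA" -> buffer=?????UzzXj????pAyE
Fragment 5: offset=0 data="CueLW" -> buffer=CueLWUzzXj????pAyE
Fragment 6: offset=10 data="nyxX" -> buffer=CueLWUzzXjnyxXpAyE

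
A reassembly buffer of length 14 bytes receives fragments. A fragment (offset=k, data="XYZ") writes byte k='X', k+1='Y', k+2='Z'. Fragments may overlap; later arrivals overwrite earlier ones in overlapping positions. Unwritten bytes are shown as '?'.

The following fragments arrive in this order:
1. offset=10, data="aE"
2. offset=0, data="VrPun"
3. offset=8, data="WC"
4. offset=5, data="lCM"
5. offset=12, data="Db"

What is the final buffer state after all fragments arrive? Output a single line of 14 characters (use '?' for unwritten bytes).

Answer: VrPunlCMWCaEDb

Derivation:
Fragment 1: offset=10 data="aE" -> buffer=??????????aE??
Fragment 2: offset=0 data="VrPun" -> buffer=VrPun?????aE??
Fragment 3: offset=8 data="WC" -> buffer=VrPun???WCaE??
Fragment 4: offset=5 data="lCM" -> buffer=VrPunlCMWCaE??
Fragment 5: offset=12 data="Db" -> buffer=VrPunlCMWCaEDb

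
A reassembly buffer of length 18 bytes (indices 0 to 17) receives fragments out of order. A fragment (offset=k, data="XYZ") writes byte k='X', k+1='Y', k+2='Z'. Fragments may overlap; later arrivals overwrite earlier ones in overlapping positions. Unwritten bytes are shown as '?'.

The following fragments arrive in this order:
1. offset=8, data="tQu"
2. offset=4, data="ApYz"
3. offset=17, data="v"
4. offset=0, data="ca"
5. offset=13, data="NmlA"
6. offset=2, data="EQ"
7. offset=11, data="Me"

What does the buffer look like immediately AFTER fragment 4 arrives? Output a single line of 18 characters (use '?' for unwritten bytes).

Fragment 1: offset=8 data="tQu" -> buffer=????????tQu???????
Fragment 2: offset=4 data="ApYz" -> buffer=????ApYztQu???????
Fragment 3: offset=17 data="v" -> buffer=????ApYztQu??????v
Fragment 4: offset=0 data="ca" -> buffer=ca??ApYztQu??????v

Answer: ca??ApYztQu??????v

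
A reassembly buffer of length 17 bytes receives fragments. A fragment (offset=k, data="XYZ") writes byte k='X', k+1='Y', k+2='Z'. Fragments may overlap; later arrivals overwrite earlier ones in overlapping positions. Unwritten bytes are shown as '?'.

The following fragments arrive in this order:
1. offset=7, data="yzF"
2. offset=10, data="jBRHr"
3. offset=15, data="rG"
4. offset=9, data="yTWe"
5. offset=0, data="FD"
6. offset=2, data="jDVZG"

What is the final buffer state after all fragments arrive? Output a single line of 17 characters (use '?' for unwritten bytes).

Answer: FDjDVZGyzyTWeHrrG

Derivation:
Fragment 1: offset=7 data="yzF" -> buffer=???????yzF???????
Fragment 2: offset=10 data="jBRHr" -> buffer=???????yzFjBRHr??
Fragment 3: offset=15 data="rG" -> buffer=???????yzFjBRHrrG
Fragment 4: offset=9 data="yTWe" -> buffer=???????yzyTWeHrrG
Fragment 5: offset=0 data="FD" -> buffer=FD?????yzyTWeHrrG
Fragment 6: offset=2 data="jDVZG" -> buffer=FDjDVZGyzyTWeHrrG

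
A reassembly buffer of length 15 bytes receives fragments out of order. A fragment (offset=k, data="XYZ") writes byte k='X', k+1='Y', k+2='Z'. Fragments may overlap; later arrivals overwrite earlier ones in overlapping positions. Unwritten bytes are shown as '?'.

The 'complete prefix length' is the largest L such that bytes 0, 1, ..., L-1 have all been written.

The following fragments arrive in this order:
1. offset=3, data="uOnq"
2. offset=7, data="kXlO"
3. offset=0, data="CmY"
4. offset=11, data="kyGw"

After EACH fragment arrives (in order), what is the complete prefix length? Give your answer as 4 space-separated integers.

Fragment 1: offset=3 data="uOnq" -> buffer=???uOnq???????? -> prefix_len=0
Fragment 2: offset=7 data="kXlO" -> buffer=???uOnqkXlO???? -> prefix_len=0
Fragment 3: offset=0 data="CmY" -> buffer=CmYuOnqkXlO???? -> prefix_len=11
Fragment 4: offset=11 data="kyGw" -> buffer=CmYuOnqkXlOkyGw -> prefix_len=15

Answer: 0 0 11 15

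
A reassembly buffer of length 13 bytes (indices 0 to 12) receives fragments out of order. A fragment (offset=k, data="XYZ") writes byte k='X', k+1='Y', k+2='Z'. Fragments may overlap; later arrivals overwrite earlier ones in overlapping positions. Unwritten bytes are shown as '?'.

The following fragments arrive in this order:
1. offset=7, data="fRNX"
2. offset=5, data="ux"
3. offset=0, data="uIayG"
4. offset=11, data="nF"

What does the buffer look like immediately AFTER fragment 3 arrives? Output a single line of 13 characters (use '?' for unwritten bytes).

Fragment 1: offset=7 data="fRNX" -> buffer=???????fRNX??
Fragment 2: offset=5 data="ux" -> buffer=?????uxfRNX??
Fragment 3: offset=0 data="uIayG" -> buffer=uIayGuxfRNX??

Answer: uIayGuxfRNX??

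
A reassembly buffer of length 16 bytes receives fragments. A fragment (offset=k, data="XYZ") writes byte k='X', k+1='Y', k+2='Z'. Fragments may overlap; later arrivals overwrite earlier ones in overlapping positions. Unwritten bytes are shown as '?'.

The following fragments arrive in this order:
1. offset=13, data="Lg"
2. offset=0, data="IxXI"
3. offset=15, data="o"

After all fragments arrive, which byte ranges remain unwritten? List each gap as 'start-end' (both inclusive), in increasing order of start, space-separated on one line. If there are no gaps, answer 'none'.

Answer: 4-12

Derivation:
Fragment 1: offset=13 len=2
Fragment 2: offset=0 len=4
Fragment 3: offset=15 len=1
Gaps: 4-12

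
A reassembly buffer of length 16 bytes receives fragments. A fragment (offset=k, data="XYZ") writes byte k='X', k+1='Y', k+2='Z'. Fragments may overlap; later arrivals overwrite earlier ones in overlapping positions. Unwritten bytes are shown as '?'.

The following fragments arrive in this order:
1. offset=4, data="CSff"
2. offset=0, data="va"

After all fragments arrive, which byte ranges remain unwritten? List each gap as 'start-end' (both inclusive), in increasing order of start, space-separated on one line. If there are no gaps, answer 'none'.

Answer: 2-3 8-15

Derivation:
Fragment 1: offset=4 len=4
Fragment 2: offset=0 len=2
Gaps: 2-3 8-15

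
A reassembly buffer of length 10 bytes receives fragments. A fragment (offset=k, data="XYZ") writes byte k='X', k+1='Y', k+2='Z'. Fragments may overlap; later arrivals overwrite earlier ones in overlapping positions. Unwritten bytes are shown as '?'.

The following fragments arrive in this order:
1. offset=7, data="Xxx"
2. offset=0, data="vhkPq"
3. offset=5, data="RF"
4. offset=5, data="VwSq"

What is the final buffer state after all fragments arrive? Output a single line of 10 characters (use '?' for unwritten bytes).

Fragment 1: offset=7 data="Xxx" -> buffer=???????Xxx
Fragment 2: offset=0 data="vhkPq" -> buffer=vhkPq??Xxx
Fragment 3: offset=5 data="RF" -> buffer=vhkPqRFXxx
Fragment 4: offset=5 data="VwSq" -> buffer=vhkPqVwSqx

Answer: vhkPqVwSqx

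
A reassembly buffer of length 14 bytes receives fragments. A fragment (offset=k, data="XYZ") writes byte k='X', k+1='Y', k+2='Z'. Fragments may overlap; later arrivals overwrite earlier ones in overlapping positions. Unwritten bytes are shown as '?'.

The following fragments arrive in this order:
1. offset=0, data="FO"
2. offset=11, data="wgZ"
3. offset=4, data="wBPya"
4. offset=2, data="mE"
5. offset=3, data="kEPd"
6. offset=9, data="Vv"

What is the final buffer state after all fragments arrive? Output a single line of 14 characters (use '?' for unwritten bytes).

Answer: FOmkEPdyaVvwgZ

Derivation:
Fragment 1: offset=0 data="FO" -> buffer=FO????????????
Fragment 2: offset=11 data="wgZ" -> buffer=FO?????????wgZ
Fragment 3: offset=4 data="wBPya" -> buffer=FO??wBPya??wgZ
Fragment 4: offset=2 data="mE" -> buffer=FOmEwBPya??wgZ
Fragment 5: offset=3 data="kEPd" -> buffer=FOmkEPdya??wgZ
Fragment 6: offset=9 data="Vv" -> buffer=FOmkEPdyaVvwgZ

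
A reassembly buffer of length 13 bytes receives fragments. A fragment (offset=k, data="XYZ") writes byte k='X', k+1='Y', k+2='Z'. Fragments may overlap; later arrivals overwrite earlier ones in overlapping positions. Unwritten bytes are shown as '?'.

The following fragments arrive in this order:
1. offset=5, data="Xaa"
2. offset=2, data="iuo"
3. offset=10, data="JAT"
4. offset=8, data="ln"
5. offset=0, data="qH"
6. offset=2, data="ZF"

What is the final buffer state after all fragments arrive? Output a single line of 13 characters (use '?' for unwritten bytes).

Fragment 1: offset=5 data="Xaa" -> buffer=?????Xaa?????
Fragment 2: offset=2 data="iuo" -> buffer=??iuoXaa?????
Fragment 3: offset=10 data="JAT" -> buffer=??iuoXaa??JAT
Fragment 4: offset=8 data="ln" -> buffer=??iuoXaalnJAT
Fragment 5: offset=0 data="qH" -> buffer=qHiuoXaalnJAT
Fragment 6: offset=2 data="ZF" -> buffer=qHZFoXaalnJAT

Answer: qHZFoXaalnJAT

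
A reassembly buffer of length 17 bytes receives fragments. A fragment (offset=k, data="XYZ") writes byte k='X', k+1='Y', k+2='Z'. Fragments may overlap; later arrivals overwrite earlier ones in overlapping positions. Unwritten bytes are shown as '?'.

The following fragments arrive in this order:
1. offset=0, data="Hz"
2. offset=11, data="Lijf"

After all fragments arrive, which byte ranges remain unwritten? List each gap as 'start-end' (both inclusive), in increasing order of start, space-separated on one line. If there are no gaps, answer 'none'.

Answer: 2-10 15-16

Derivation:
Fragment 1: offset=0 len=2
Fragment 2: offset=11 len=4
Gaps: 2-10 15-16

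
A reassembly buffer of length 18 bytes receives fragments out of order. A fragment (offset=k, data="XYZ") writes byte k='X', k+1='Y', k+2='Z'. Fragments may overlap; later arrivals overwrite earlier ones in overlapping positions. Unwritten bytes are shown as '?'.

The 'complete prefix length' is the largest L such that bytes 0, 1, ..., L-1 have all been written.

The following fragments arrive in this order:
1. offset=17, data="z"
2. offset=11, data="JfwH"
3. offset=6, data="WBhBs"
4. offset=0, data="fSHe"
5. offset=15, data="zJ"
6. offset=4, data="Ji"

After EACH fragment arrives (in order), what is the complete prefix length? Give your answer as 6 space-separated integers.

Answer: 0 0 0 4 4 18

Derivation:
Fragment 1: offset=17 data="z" -> buffer=?????????????????z -> prefix_len=0
Fragment 2: offset=11 data="JfwH" -> buffer=???????????JfwH??z -> prefix_len=0
Fragment 3: offset=6 data="WBhBs" -> buffer=??????WBhBsJfwH??z -> prefix_len=0
Fragment 4: offset=0 data="fSHe" -> buffer=fSHe??WBhBsJfwH??z -> prefix_len=4
Fragment 5: offset=15 data="zJ" -> buffer=fSHe??WBhBsJfwHzJz -> prefix_len=4
Fragment 6: offset=4 data="Ji" -> buffer=fSHeJiWBhBsJfwHzJz -> prefix_len=18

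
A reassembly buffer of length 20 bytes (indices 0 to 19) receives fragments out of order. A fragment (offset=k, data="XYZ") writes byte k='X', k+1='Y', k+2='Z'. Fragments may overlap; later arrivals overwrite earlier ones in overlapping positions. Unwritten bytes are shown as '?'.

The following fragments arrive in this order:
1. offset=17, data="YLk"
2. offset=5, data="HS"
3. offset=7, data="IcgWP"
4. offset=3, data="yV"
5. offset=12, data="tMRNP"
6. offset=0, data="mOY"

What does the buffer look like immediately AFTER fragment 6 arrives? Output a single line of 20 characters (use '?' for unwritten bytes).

Answer: mOYyVHSIcgWPtMRNPYLk

Derivation:
Fragment 1: offset=17 data="YLk" -> buffer=?????????????????YLk
Fragment 2: offset=5 data="HS" -> buffer=?????HS??????????YLk
Fragment 3: offset=7 data="IcgWP" -> buffer=?????HSIcgWP?????YLk
Fragment 4: offset=3 data="yV" -> buffer=???yVHSIcgWP?????YLk
Fragment 5: offset=12 data="tMRNP" -> buffer=???yVHSIcgWPtMRNPYLk
Fragment 6: offset=0 data="mOY" -> buffer=mOYyVHSIcgWPtMRNPYLk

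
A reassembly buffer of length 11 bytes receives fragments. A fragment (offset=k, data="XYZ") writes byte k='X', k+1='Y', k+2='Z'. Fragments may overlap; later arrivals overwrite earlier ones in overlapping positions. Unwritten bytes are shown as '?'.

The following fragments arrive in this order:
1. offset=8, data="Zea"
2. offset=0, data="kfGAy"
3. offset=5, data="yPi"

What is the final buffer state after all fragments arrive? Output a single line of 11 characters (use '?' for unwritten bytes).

Fragment 1: offset=8 data="Zea" -> buffer=????????Zea
Fragment 2: offset=0 data="kfGAy" -> buffer=kfGAy???Zea
Fragment 3: offset=5 data="yPi" -> buffer=kfGAyyPiZea

Answer: kfGAyyPiZea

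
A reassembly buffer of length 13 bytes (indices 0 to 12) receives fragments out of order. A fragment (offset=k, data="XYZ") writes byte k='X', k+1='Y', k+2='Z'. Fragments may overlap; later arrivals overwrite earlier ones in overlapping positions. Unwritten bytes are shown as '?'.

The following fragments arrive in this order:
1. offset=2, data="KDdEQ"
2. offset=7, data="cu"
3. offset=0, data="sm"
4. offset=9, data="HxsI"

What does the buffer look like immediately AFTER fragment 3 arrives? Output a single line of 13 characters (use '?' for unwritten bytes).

Answer: smKDdEQcu????

Derivation:
Fragment 1: offset=2 data="KDdEQ" -> buffer=??KDdEQ??????
Fragment 2: offset=7 data="cu" -> buffer=??KDdEQcu????
Fragment 3: offset=0 data="sm" -> buffer=smKDdEQcu????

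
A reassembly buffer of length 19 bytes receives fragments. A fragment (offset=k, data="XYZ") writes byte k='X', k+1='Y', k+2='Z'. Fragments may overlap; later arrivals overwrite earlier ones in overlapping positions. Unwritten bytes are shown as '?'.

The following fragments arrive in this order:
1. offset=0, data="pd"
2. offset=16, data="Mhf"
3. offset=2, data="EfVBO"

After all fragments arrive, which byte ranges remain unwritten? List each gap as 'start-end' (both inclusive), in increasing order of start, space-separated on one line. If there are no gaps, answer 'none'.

Answer: 7-15

Derivation:
Fragment 1: offset=0 len=2
Fragment 2: offset=16 len=3
Fragment 3: offset=2 len=5
Gaps: 7-15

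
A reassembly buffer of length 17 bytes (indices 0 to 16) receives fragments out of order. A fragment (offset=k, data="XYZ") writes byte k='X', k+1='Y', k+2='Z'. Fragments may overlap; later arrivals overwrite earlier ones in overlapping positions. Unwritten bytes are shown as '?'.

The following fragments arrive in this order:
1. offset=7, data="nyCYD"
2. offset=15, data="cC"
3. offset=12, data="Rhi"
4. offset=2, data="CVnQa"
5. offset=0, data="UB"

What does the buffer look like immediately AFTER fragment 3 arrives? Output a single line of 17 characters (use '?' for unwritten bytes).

Fragment 1: offset=7 data="nyCYD" -> buffer=???????nyCYD?????
Fragment 2: offset=15 data="cC" -> buffer=???????nyCYD???cC
Fragment 3: offset=12 data="Rhi" -> buffer=???????nyCYDRhicC

Answer: ???????nyCYDRhicC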